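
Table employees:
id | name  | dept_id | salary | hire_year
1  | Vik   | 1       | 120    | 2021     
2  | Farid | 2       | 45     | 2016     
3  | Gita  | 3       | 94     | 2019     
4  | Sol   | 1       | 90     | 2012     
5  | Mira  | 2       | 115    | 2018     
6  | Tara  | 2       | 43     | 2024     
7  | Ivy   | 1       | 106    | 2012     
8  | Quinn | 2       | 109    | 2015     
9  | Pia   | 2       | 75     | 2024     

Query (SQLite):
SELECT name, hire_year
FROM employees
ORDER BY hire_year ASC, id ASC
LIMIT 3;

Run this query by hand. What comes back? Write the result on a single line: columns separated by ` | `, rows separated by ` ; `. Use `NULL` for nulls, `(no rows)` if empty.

Sort by hire_year asc, tiebreak id asc: (2012, id=4), (2012, id=7), (2015, id=8), (2016, id=2), (2018, id=5), (2019, id=3) …. Take first 3.

Sol | 2012 ; Ivy | 2012 ; Quinn | 2015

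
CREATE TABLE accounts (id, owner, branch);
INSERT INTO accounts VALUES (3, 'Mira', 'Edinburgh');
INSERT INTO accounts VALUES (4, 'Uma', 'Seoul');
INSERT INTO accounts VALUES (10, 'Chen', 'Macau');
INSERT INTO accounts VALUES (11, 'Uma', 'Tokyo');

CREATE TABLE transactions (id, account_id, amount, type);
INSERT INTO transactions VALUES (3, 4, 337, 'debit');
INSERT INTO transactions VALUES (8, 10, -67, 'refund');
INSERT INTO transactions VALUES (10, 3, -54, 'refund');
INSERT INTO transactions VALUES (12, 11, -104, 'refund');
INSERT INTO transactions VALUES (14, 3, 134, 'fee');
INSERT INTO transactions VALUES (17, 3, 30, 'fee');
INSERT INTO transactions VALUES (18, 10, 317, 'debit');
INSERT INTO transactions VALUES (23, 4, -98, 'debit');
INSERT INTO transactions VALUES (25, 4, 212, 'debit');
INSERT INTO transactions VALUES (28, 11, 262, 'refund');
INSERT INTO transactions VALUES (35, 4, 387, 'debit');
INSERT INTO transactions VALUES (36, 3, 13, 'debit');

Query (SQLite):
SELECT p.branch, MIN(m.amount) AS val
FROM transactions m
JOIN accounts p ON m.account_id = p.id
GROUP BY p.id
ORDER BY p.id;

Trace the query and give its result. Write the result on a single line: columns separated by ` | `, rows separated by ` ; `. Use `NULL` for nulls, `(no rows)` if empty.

Edinburgh | -54 ; Seoul | -98 ; Macau | -67 ; Tokyo | -104

Join each transactions row to its accounts via account_id.
Group joined rows by accounts.id; compute MIN(m.amount) per group.
  3: ids {10, 14, 17, 36} → MIN(m.amount)=-54
  4: ids {3, 23, 25, 35} → MIN(m.amount)=-98
  10: ids {8, 18} → MIN(m.amount)=-67
  11: ids {12, 28} → MIN(m.amount)=-104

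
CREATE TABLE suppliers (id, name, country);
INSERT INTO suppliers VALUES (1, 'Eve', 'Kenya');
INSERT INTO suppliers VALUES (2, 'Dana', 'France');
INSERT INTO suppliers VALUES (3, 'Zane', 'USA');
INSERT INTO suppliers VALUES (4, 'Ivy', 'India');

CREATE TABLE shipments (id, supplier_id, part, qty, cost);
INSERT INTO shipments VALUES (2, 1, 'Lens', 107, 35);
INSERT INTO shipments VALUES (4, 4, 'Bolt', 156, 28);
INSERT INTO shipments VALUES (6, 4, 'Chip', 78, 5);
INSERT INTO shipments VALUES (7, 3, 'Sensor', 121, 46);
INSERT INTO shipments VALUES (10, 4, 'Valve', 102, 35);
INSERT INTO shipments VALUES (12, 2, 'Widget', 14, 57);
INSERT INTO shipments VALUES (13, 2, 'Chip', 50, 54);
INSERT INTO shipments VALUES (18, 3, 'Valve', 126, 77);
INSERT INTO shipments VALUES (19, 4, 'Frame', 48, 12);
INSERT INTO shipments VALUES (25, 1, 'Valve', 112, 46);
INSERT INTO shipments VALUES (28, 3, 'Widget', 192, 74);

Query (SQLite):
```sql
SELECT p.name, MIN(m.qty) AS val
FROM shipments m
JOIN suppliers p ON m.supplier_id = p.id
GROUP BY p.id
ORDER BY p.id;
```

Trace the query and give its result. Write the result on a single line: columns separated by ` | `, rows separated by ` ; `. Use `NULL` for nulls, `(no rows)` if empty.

Join each shipments row to its suppliers via supplier_id.
Group joined rows by suppliers.id; compute MIN(m.qty) per group.
  1: ids {2, 25} → MIN(m.qty)=107
  2: ids {12, 13} → MIN(m.qty)=14
  3: ids {7, 18, 28} → MIN(m.qty)=121
  4: ids {4, 6, 10, 19} → MIN(m.qty)=48

Eve | 107 ; Dana | 14 ; Zane | 121 ; Ivy | 48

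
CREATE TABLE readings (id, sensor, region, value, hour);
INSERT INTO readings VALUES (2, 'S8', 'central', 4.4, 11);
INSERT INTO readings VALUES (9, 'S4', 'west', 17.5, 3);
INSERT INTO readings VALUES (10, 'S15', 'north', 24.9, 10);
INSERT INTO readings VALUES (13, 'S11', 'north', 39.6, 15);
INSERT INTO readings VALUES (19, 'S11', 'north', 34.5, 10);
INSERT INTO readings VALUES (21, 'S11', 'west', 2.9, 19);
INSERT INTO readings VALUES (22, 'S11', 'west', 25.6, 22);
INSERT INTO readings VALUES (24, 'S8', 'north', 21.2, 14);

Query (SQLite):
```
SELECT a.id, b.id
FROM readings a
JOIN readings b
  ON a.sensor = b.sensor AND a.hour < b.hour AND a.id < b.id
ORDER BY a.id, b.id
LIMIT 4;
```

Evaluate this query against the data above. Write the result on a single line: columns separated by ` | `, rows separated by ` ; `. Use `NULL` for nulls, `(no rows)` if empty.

2 | 24 ; 13 | 21 ; 13 | 22 ; 19 | 21

Pairs (a,b) with same sensor, a.hour < b.hour, a.id < b.id.
sensor groups: S11:{13,19,21,22} S15:{10} S4:{9} S8:{2,24}
Ordered by (a.id, b.id); first 4.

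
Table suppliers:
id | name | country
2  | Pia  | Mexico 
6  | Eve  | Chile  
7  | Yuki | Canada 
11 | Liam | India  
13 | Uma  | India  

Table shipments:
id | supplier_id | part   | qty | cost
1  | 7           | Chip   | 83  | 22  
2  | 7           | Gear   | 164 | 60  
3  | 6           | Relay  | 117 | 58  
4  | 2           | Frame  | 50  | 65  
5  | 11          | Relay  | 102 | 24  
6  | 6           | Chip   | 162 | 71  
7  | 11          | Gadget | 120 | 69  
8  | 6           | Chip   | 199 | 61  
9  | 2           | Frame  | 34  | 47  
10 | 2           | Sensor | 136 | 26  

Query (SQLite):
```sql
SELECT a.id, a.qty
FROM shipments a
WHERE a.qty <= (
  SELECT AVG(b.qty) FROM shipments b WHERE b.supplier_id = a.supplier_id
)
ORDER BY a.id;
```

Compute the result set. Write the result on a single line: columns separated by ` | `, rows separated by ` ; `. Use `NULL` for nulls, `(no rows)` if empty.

1 | 83 ; 3 | 117 ; 4 | 50 ; 5 | 102 ; 9 | 34

For each shipments row a, compute AVG(qty) over rows sharing a.supplier_id.
Keep row a if a.qty <= that per-group AVG.
  supplier_id=2: AVG(qty) = 73.333333
  supplier_id=6: AVG(qty) = 159.333333
  supplier_id=7: AVG(qty) = 123.5
  supplier_id=11: AVG(qty) = 111.0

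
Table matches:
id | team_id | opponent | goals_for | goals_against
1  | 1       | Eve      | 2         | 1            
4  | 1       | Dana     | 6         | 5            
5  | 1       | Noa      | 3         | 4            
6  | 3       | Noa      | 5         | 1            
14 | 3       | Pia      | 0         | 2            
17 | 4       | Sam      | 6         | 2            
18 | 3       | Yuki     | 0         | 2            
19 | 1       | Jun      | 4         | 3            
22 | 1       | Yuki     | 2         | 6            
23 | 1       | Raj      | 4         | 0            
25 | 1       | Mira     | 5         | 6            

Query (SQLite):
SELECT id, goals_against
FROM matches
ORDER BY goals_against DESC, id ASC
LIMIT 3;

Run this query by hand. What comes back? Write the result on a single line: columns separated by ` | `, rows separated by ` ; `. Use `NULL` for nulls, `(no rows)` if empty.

Sort by goals_against desc, tiebreak id asc: (6, id=22), (6, id=25), (5, id=4), (4, id=5), (3, id=19), (2, id=14) …. Take first 3.

22 | 6 ; 25 | 6 ; 4 | 5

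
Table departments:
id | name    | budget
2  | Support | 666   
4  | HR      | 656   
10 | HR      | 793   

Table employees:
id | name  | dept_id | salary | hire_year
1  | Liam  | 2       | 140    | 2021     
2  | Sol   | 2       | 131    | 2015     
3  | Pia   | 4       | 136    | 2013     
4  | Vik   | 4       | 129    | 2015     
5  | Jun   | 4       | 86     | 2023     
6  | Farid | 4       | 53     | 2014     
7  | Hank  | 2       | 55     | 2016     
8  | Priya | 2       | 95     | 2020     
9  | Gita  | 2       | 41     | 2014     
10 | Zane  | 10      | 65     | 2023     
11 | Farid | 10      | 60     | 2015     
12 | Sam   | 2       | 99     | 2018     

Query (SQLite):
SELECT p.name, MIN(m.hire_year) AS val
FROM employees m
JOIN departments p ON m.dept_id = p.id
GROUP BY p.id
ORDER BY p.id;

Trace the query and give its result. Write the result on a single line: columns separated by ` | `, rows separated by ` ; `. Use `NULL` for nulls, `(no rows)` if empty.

Support | 2014 ; HR | 2013 ; HR | 2015

Join each employees row to its departments via dept_id.
Group joined rows by departments.id; compute MIN(m.hire_year) per group.
  2: ids {1, 2, 7, 8, 9, 12} → MIN(m.hire_year)=2014
  4: ids {3, 4, 5, 6} → MIN(m.hire_year)=2013
  10: ids {10, 11} → MIN(m.hire_year)=2015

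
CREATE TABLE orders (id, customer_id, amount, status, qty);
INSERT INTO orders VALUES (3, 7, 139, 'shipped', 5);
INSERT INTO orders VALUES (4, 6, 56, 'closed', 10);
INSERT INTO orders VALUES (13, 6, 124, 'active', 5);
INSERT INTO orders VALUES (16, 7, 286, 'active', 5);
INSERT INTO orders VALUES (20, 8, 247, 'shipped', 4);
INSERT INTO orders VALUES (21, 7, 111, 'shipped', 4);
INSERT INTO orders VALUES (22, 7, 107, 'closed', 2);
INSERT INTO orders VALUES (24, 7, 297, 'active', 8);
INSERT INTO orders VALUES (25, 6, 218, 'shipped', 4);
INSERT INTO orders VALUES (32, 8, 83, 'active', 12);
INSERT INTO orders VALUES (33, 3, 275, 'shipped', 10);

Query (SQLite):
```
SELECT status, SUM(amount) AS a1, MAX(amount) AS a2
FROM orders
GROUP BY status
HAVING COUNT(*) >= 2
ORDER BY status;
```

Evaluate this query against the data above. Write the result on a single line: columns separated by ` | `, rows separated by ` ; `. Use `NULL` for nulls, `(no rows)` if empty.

active | 790 | 297 ; closed | 163 | 107 ; shipped | 990 | 275

Group orders by status.
Per group compute: SUM(amount), MAX(amount).
HAVING: drop groups with fewer than 2 rows.
  active: ids {13, 16, 24, 32} → SUM(amount)=790, MAX(amount)=297
  closed: ids {4, 22} → SUM(amount)=163, MAX(amount)=107
  shipped: ids {3, 20, 21, 25, 33} → SUM(amount)=990, MAX(amount)=275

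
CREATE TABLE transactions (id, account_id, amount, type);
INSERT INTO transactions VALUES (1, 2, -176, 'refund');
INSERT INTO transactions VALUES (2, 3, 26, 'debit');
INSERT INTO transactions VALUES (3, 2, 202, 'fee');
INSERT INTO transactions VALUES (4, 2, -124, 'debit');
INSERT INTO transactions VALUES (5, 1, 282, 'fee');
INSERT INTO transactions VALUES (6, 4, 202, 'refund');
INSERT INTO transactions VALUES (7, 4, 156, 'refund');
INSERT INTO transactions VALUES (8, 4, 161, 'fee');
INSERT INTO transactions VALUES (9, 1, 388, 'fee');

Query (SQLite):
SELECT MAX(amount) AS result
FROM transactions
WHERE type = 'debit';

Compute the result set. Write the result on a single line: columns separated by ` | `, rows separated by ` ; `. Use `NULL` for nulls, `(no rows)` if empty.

26

Rows where type='debit' → amount values: [26, -124].
MAX of non-NULL values = 26.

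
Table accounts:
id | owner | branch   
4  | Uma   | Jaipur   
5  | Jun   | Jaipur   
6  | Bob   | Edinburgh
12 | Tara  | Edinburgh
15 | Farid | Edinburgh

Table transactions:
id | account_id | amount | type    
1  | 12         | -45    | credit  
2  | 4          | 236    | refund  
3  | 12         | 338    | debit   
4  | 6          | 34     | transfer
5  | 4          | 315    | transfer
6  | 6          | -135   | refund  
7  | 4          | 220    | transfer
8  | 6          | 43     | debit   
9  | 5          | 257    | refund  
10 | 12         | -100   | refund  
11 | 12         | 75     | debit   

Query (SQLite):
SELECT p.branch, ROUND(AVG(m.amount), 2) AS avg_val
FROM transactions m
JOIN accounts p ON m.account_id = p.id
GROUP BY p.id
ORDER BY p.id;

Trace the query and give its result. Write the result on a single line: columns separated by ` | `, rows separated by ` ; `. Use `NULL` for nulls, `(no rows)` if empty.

Jaipur | 257 ; Jaipur | 257 ; Edinburgh | -19.33 ; Edinburgh | 67

Join each transactions row to its accounts via account_id.
Group joined rows by accounts.id; compute ROUND(AVG(m.amount), 2) per group.
  4: ids {2, 5, 7} → ROUND(AVG(m.amount), 2)=257
  5: ids {9} → ROUND(AVG(m.amount), 2)=257
  6: ids {4, 6, 8} → ROUND(AVG(m.amount), 2)=-19.33
  12: ids {1, 3, 10, 11} → ROUND(AVG(m.amount), 2)=67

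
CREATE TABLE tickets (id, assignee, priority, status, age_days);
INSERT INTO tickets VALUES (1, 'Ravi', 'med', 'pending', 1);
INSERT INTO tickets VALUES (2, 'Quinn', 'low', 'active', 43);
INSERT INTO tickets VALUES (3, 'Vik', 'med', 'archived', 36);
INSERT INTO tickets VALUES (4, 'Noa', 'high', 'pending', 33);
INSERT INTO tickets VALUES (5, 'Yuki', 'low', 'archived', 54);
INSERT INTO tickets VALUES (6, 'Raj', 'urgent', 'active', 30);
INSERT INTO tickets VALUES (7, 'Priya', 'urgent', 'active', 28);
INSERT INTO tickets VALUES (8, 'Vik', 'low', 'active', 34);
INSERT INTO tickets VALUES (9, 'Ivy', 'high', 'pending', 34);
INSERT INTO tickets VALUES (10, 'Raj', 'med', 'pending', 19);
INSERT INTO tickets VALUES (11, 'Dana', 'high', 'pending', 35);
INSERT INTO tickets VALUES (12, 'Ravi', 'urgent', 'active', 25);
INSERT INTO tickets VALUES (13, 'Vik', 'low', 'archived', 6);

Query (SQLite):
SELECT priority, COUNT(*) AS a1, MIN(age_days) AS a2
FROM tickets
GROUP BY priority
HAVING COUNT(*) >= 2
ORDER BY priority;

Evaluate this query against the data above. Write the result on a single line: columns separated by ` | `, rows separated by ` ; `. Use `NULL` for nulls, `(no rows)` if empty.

high | 3 | 33 ; low | 4 | 6 ; med | 3 | 1 ; urgent | 3 | 25

Group tickets by priority.
Per group compute: COUNT(*), MIN(age_days).
HAVING: drop groups with fewer than 2 rows.
  high: ids {4, 9, 11} → COUNT(*)=3, MIN(age_days)=33
  low: ids {2, 5, 8, 13} → COUNT(*)=4, MIN(age_days)=6
  med: ids {1, 3, 10} → COUNT(*)=3, MIN(age_days)=1
  urgent: ids {6, 7, 12} → COUNT(*)=3, MIN(age_days)=25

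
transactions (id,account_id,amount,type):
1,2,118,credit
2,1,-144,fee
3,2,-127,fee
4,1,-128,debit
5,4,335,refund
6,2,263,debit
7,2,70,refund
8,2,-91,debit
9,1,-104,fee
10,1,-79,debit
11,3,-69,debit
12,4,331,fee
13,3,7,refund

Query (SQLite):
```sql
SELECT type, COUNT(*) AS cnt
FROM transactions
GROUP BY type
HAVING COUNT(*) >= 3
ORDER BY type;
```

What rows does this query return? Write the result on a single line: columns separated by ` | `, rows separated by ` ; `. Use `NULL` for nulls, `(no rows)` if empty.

debit | 5 ; fee | 4 ; refund | 3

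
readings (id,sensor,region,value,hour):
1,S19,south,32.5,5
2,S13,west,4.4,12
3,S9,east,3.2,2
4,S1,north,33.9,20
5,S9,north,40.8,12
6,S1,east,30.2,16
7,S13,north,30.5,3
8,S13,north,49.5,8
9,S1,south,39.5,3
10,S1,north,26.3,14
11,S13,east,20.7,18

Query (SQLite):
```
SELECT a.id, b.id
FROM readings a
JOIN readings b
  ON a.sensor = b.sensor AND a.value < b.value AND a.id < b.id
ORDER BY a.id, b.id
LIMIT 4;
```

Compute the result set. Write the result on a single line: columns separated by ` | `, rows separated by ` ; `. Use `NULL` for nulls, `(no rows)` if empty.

2 | 7 ; 2 | 8 ; 2 | 11 ; 3 | 5

Pairs (a,b) with same sensor, a.value < b.value, a.id < b.id.
sensor groups: S1:{4,6,9,10} S13:{2,7,8,11} S19:{1} S9:{3,5}
Ordered by (a.id, b.id); first 4.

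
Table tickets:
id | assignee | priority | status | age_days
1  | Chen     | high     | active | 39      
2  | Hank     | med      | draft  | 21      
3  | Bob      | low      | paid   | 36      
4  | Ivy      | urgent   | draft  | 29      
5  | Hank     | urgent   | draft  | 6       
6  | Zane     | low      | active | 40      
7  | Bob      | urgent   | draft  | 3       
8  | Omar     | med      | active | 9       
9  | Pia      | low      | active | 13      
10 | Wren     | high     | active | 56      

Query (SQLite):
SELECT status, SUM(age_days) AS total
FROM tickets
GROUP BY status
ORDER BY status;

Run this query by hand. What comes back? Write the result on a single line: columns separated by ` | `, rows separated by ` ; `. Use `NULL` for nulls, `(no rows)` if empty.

Partition tickets by status; compute SUM(age_days) within each group.
  active: ids {1, 6, 8, 9, 10} → SUM(age_days)=157
  draft: ids {2, 4, 5, 7} → SUM(age_days)=59
  paid: ids {3} → SUM(age_days)=36

active | 157 ; draft | 59 ; paid | 36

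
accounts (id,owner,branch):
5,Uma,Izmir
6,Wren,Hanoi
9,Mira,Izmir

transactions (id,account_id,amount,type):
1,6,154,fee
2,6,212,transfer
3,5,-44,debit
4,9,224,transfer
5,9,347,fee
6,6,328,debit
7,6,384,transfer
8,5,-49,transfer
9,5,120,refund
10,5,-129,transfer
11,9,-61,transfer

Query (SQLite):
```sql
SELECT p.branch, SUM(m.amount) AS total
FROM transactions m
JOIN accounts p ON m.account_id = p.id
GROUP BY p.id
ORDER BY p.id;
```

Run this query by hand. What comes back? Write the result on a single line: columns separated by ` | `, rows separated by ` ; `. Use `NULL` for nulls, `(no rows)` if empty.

Join each transactions row to its accounts via account_id.
Group joined rows by accounts.id; compute SUM(m.amount) per group.
  5: ids {3, 8, 9, 10} → SUM(m.amount)=-102
  6: ids {1, 2, 6, 7} → SUM(m.amount)=1078
  9: ids {4, 5, 11} → SUM(m.amount)=510

Izmir | -102 ; Hanoi | 1078 ; Izmir | 510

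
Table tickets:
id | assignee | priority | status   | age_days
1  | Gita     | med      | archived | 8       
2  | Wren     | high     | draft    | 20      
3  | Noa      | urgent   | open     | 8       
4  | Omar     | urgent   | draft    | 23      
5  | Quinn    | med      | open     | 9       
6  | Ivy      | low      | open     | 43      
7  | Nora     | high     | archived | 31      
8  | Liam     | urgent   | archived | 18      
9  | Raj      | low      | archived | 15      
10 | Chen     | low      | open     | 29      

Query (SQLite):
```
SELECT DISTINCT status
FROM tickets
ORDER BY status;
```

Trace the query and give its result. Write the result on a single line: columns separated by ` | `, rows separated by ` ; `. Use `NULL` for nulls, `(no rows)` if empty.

archived ; draft ; open

Collect distinct status values from tickets.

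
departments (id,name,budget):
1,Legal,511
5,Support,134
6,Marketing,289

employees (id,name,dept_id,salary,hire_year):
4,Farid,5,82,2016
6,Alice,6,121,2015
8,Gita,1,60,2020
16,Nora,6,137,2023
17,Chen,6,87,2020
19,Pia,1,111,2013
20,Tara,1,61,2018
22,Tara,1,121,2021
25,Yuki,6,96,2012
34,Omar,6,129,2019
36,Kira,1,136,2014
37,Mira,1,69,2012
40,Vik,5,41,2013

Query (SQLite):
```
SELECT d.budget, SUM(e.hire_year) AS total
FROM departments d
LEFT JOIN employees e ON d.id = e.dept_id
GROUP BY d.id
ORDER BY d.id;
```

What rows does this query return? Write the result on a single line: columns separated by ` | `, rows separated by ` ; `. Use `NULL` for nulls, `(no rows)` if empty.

511 | 12098 ; 134 | 4029 ; 289 | 10089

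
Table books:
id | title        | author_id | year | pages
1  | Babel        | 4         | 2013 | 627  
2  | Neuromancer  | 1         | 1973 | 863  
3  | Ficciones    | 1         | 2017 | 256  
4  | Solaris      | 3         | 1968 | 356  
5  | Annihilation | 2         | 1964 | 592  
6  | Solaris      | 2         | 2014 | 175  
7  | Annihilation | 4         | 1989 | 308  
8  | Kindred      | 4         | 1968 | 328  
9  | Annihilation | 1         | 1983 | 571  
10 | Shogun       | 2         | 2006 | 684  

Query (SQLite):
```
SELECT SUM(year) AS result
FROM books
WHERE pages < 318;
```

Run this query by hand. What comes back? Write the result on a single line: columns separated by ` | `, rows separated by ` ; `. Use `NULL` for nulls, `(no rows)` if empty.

6020

Rows where pages < 318 → year values: [2017, 2014, 1989].
SUM of non-NULL values = 6020.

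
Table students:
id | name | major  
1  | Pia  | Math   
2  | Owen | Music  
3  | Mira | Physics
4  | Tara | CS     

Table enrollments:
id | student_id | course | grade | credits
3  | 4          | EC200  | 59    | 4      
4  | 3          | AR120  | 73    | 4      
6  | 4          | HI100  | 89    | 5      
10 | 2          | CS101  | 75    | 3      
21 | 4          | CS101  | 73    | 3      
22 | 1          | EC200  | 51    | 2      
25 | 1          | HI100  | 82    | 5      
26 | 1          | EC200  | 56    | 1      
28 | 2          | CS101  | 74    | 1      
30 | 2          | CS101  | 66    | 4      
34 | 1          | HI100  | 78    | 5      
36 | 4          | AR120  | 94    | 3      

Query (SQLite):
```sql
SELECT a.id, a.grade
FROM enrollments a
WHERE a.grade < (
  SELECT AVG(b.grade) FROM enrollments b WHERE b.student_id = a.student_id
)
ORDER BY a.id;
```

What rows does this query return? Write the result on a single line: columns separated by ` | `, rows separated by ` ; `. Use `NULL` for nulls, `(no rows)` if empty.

For each enrollments row a, compute AVG(grade) over rows sharing a.student_id.
Keep row a if a.grade < that per-group AVG.
  student_id=1: AVG(grade) = 66.75
  student_id=2: AVG(grade) = 71.666667
  student_id=3: AVG(grade) = 73.0
  student_id=4: AVG(grade) = 78.75

3 | 59 ; 21 | 73 ; 22 | 51 ; 26 | 56 ; 30 | 66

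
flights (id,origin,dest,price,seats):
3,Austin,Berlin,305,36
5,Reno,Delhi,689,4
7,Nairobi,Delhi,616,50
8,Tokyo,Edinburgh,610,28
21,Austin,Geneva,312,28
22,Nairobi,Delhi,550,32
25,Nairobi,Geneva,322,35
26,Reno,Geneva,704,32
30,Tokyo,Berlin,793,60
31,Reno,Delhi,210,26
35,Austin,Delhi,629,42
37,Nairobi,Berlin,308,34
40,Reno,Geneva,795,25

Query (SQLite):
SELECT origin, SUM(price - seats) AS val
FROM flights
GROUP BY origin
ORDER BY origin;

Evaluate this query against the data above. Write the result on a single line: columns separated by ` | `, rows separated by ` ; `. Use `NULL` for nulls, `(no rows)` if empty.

Austin | 1140 ; Nairobi | 1645 ; Reno | 2311 ; Tokyo | 1315

For each row compute price - seats.
Group by origin; take SUM of the expression per group.
  Austin: ids {3, 21, 35} → SUM(price - seats)=1140
  Nairobi: ids {7, 22, 25, 37} → SUM(price - seats)=1645
  Reno: ids {5, 26, 31, 40} → SUM(price - seats)=2311
  Tokyo: ids {8, 30} → SUM(price - seats)=1315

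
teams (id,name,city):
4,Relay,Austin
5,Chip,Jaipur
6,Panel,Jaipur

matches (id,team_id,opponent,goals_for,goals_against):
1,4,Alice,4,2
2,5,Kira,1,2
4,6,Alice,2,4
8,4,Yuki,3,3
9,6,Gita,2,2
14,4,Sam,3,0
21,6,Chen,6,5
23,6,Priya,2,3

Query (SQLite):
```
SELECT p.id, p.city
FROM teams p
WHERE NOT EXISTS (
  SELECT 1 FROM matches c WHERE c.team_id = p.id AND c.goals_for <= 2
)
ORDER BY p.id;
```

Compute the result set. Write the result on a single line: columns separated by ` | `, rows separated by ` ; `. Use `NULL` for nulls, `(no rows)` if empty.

For each teams row, check whether any matches with matching team_id has goals_for <= 2.
Keep rows where that is false.

4 | Austin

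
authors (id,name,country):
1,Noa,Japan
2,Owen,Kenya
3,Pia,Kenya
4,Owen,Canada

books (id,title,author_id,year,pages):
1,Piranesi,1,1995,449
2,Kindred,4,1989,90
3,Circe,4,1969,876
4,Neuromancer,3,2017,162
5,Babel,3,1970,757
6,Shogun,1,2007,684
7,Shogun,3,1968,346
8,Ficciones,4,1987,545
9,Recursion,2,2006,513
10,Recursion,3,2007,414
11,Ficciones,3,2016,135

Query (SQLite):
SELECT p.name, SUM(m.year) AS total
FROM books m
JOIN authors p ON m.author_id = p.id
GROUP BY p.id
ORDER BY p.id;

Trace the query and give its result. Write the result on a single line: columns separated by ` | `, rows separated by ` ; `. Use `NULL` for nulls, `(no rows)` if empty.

Join each books row to its authors via author_id.
Group joined rows by authors.id; compute SUM(m.year) per group.
  1: ids {1, 6} → SUM(m.year)=4002
  2: ids {9} → SUM(m.year)=2006
  3: ids {4, 5, 7, 10, 11} → SUM(m.year)=9978
  4: ids {2, 3, 8} → SUM(m.year)=5945

Noa | 4002 ; Owen | 2006 ; Pia | 9978 ; Owen | 5945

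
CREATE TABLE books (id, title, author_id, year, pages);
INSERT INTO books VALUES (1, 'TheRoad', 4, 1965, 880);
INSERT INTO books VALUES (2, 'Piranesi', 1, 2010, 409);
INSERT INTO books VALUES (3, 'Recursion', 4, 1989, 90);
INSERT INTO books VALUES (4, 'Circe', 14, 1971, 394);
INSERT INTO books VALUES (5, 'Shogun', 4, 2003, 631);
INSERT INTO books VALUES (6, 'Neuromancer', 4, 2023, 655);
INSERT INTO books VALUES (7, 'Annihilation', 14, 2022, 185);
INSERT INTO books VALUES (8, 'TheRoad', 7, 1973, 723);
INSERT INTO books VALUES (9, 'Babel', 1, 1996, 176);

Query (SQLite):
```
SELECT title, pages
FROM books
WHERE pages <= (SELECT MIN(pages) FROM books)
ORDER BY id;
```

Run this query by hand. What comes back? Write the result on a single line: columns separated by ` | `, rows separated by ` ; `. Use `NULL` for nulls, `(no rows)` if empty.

Recursion | 90

Scalar subquery: MIN(pages) over all books rows = 90.
Keep rows where pages <= that value.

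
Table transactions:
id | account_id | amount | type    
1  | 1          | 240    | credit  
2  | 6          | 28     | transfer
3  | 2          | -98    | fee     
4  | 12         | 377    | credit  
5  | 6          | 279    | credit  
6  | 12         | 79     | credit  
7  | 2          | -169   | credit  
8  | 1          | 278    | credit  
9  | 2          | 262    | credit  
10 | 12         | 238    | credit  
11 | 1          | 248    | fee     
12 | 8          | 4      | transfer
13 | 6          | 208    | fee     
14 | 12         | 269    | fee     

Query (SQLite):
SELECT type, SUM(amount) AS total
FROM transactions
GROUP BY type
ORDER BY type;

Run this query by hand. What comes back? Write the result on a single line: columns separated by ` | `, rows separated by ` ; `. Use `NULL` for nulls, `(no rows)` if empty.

Partition transactions by type; compute SUM(amount) within each group.
  credit: ids {1, 4, 5, 6, 7, 8, 9, 10} → SUM(amount)=1584
  fee: ids {3, 11, 13, 14} → SUM(amount)=627
  transfer: ids {2, 12} → SUM(amount)=32

credit | 1584 ; fee | 627 ; transfer | 32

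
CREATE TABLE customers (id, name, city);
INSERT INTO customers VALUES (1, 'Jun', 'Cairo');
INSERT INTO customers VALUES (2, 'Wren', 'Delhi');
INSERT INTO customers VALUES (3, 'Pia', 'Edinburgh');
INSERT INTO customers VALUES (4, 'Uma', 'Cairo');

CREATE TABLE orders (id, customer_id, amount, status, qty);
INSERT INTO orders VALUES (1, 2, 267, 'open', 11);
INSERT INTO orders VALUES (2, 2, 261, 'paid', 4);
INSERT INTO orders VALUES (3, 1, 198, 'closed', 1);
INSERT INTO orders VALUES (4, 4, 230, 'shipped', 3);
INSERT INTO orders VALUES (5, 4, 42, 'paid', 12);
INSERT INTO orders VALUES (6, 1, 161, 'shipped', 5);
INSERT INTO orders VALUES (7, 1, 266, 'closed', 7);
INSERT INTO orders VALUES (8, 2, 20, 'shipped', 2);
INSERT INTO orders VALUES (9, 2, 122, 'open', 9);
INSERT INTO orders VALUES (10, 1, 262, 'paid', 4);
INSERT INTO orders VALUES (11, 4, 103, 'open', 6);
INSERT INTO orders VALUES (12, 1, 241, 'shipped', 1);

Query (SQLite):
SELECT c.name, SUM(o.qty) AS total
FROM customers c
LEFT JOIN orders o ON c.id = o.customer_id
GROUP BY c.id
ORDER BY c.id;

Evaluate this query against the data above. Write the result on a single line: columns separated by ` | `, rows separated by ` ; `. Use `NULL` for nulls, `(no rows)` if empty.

Jun | 18 ; Wren | 26 ; Pia | NULL ; Uma | 21

LEFT JOIN keeps every customers row; unmatched ones get NULL for orders columns.
Group by customers.id and compute SUM(o.qty). SUM over an all-NULL group is NULL.
  1: ids {3, 6, 7, 10, 12} → SUM(o.qty)=18
  2: ids {1, 2, 8, 9} → SUM(o.qty)=26
  3: ids {—} → SUM(o.qty)=NULL
  4: ids {4, 5, 11} → SUM(o.qty)=21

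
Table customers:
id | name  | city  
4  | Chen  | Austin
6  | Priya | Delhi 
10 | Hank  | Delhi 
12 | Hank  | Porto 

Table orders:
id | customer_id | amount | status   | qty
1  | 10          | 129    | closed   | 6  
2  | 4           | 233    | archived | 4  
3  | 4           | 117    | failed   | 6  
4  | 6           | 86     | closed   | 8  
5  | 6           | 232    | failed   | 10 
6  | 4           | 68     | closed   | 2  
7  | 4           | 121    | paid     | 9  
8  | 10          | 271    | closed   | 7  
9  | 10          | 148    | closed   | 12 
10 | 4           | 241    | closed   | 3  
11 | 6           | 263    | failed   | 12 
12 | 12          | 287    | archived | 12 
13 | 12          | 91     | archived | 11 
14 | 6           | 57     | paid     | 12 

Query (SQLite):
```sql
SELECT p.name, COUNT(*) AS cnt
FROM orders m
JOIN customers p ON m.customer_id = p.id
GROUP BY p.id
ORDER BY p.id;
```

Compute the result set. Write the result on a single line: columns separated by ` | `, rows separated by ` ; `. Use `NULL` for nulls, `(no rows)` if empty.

Chen | 5 ; Priya | 4 ; Hank | 3 ; Hank | 2

Join each orders row to its customers via customer_id.
Group joined rows by customers.id; compute COUNT(*) per group.
  4: ids {2, 3, 6, 7, 10} → COUNT(*)=5
  6: ids {4, 5, 11, 14} → COUNT(*)=4
  10: ids {1, 8, 9} → COUNT(*)=3
  12: ids {12, 13} → COUNT(*)=2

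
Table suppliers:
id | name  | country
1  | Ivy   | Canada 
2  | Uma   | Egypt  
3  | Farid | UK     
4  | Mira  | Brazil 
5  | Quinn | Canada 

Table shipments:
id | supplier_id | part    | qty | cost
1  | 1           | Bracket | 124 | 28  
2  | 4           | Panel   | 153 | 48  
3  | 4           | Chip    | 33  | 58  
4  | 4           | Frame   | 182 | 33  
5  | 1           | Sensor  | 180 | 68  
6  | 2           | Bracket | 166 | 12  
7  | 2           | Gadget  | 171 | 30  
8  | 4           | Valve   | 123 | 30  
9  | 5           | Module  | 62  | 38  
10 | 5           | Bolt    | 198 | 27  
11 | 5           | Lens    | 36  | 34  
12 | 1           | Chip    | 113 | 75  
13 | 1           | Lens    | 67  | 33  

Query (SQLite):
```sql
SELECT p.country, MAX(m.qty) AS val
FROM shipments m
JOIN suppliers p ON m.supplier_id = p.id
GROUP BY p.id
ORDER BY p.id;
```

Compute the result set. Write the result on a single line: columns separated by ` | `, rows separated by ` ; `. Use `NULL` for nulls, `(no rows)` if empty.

Canada | 180 ; Egypt | 171 ; Brazil | 182 ; Canada | 198

Join each shipments row to its suppliers via supplier_id.
Group joined rows by suppliers.id; compute MAX(m.qty) per group.
  1: ids {1, 5, 12, 13} → MAX(m.qty)=180
  2: ids {6, 7} → MAX(m.qty)=171
  4: ids {2, 3, 4, 8} → MAX(m.qty)=182
  5: ids {9, 10, 11} → MAX(m.qty)=198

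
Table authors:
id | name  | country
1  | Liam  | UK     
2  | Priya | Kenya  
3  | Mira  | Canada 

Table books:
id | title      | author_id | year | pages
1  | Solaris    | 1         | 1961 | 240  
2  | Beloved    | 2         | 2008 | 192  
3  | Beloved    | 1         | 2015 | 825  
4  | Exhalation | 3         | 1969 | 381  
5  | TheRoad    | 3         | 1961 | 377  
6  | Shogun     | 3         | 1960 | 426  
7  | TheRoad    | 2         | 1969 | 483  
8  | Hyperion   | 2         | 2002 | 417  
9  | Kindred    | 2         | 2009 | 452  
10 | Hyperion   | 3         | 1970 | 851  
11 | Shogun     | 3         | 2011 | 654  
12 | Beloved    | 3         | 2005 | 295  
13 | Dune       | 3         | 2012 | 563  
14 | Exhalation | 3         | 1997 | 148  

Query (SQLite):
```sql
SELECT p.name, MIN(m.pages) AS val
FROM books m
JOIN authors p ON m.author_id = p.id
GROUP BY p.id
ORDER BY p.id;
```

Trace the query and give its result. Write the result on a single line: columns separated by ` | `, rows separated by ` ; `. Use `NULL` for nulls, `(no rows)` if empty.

Join each books row to its authors via author_id.
Group joined rows by authors.id; compute MIN(m.pages) per group.
  1: ids {1, 3} → MIN(m.pages)=240
  2: ids {2, 7, 8, 9} → MIN(m.pages)=192
  3: ids {4, 5, 6, 10, 11, 12, 13, 14} → MIN(m.pages)=148

Liam | 240 ; Priya | 192 ; Mira | 148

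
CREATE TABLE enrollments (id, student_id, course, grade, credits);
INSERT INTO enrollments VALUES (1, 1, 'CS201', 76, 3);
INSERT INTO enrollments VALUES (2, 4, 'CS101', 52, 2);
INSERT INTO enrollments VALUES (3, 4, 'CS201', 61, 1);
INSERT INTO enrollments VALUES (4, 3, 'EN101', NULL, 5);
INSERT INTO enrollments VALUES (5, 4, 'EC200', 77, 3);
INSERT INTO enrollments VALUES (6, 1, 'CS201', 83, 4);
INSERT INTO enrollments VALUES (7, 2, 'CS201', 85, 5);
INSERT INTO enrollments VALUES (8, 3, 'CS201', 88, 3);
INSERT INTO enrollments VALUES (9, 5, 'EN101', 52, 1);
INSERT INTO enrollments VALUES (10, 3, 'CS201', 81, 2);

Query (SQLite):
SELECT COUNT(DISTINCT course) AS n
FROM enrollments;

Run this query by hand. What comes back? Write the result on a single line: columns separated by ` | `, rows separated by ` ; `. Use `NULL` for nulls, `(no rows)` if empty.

Count distinct non-NULL course values.

4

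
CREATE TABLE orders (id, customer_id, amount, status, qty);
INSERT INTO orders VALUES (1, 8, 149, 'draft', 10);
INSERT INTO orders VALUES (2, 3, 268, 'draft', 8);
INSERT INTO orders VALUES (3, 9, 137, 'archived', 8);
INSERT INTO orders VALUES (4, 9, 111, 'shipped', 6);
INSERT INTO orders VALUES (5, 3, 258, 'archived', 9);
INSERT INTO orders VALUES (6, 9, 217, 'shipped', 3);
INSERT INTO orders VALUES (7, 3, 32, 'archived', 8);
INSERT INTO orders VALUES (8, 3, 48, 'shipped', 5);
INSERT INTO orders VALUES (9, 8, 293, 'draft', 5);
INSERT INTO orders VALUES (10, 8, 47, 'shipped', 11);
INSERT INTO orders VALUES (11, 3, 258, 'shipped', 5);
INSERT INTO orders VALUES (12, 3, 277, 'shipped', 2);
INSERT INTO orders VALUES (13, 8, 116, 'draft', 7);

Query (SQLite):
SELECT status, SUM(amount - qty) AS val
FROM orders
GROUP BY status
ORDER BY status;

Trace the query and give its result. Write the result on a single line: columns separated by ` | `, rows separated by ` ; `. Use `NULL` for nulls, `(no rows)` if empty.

archived | 402 ; draft | 796 ; shipped | 926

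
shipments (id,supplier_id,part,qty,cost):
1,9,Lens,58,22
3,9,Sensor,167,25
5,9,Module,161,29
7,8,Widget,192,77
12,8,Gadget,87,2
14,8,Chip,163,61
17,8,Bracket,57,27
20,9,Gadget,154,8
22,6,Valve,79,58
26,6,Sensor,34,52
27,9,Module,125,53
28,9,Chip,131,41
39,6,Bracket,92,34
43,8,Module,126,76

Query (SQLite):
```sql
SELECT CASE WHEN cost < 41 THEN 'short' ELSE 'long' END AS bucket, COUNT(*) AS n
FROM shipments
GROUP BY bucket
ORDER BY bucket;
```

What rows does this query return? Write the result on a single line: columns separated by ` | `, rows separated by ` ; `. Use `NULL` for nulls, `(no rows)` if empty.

long | 7 ; short | 7

Bucket rows by cost < 41 → 'short' else 'long'; count each bucket.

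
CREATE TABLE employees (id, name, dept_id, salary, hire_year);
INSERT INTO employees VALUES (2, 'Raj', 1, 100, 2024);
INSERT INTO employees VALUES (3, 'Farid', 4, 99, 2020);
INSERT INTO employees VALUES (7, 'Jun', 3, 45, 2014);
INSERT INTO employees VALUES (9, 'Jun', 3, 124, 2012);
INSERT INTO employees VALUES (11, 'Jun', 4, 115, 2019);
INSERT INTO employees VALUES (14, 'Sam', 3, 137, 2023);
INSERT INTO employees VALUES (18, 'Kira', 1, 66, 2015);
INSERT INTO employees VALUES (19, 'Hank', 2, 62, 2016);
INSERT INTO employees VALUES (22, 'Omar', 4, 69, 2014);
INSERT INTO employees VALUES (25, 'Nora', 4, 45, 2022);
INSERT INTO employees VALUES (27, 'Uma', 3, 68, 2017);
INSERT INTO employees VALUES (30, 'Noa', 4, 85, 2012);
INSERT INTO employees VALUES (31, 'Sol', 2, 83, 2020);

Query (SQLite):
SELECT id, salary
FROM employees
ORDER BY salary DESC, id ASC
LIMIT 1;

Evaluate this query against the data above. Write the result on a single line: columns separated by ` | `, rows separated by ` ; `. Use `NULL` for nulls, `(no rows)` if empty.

14 | 137

Sort by salary desc, tiebreak id asc: (137, id=14), (124, id=9), (115, id=11), (100, id=2) …. Take first 1.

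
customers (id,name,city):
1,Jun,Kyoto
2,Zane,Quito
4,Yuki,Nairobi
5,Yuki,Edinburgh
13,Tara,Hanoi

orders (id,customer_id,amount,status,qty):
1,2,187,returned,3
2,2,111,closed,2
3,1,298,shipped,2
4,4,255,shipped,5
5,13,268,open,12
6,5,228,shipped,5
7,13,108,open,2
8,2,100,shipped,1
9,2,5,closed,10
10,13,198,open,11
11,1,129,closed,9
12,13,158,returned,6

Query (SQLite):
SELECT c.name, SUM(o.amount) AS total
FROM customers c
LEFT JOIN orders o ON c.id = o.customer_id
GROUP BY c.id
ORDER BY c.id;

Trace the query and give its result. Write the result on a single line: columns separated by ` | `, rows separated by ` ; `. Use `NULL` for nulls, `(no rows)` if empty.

Jun | 427 ; Zane | 403 ; Yuki | 255 ; Yuki | 228 ; Tara | 732

LEFT JOIN keeps every customers row; unmatched ones get NULL for orders columns.
Group by customers.id and compute SUM(o.amount). SUM over an all-NULL group is NULL.
  1: ids {3, 11} → SUM(o.amount)=427
  2: ids {1, 2, 8, 9} → SUM(o.amount)=403
  4: ids {4} → SUM(o.amount)=255
  5: ids {6} → SUM(o.amount)=228
  13: ids {5, 7, 10, 12} → SUM(o.amount)=732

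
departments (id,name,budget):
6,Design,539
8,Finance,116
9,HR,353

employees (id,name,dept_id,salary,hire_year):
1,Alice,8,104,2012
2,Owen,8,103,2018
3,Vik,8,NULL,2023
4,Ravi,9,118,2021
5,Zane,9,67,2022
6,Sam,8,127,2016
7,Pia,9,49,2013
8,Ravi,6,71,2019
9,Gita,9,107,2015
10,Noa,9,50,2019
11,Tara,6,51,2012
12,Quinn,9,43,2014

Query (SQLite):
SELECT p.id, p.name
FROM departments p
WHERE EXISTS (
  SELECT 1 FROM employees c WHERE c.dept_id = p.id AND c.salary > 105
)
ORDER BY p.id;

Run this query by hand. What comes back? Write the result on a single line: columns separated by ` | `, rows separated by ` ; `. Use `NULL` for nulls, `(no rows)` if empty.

For each departments row, check whether any employees with matching dept_id has salary > 105.
Keep rows where that is true.

8 | Finance ; 9 | HR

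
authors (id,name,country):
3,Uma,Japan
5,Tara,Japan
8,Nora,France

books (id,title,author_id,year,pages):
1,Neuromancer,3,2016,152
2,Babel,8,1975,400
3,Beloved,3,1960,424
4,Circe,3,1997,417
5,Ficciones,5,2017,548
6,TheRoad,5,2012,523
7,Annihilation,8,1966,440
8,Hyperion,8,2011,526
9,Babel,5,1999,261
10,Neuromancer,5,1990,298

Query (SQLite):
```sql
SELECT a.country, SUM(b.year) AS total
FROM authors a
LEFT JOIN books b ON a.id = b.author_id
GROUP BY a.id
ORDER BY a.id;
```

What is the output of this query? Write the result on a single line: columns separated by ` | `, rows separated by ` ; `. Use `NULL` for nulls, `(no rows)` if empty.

Japan | 5973 ; Japan | 8018 ; France | 5952

LEFT JOIN keeps every authors row; unmatched ones get NULL for books columns.
Group by authors.id and compute SUM(b.year). SUM over an all-NULL group is NULL.
  3: ids {1, 3, 4} → SUM(b.year)=5973
  5: ids {5, 6, 9, 10} → SUM(b.year)=8018
  8: ids {2, 7, 8} → SUM(b.year)=5952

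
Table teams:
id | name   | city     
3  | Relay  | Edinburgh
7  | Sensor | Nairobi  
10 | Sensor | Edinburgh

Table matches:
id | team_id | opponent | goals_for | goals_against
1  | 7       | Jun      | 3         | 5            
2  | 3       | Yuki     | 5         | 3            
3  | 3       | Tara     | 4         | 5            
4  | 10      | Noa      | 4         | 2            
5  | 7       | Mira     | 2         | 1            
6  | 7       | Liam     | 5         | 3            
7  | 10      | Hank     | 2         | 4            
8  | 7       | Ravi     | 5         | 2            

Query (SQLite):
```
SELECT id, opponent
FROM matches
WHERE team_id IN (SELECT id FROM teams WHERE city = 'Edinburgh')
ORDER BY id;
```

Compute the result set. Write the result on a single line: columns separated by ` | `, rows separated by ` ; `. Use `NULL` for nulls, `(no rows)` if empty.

Inner query: teams.id where city = 'Edinburgh'.
Outer: keep matches rows whose team_id is in that set.
Inner query → {3, 10}

2 | Yuki ; 3 | Tara ; 4 | Noa ; 7 | Hank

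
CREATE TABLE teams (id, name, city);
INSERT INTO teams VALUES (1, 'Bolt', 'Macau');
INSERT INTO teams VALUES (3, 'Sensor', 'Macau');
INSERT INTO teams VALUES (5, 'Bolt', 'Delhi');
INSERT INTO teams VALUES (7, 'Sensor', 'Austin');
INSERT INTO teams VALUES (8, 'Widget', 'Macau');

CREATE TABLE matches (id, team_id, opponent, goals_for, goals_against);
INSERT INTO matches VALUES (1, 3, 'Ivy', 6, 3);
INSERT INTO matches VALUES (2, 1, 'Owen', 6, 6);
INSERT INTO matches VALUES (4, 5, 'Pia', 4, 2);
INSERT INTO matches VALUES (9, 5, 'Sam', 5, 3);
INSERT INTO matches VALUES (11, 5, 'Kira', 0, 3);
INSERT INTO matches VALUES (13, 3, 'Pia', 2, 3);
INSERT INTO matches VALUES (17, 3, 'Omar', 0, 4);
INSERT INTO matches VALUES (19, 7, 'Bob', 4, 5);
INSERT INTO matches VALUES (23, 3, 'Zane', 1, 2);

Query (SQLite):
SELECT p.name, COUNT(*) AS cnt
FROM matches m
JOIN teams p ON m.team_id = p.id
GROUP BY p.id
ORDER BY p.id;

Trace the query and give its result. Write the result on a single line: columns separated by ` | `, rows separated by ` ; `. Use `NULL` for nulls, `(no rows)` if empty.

Bolt | 1 ; Sensor | 4 ; Bolt | 3 ; Sensor | 1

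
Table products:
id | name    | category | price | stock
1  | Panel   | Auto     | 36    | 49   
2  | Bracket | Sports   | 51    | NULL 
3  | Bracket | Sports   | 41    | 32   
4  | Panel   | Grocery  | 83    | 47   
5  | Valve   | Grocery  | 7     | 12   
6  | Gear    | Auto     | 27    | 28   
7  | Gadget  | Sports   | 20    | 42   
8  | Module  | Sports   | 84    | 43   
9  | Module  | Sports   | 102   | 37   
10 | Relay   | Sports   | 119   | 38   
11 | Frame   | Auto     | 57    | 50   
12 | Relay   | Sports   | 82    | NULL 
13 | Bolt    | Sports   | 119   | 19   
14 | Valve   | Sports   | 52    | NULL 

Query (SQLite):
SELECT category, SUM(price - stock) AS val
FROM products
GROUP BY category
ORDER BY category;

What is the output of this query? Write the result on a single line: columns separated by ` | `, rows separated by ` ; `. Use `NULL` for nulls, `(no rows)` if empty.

Auto | -7 ; Grocery | 31 ; Sports | 274

For each row compute price - stock.
Group by category; take SUM of the expression per group.
  Auto: ids {1, 6, 11} → SUM(price - stock)=-7
  Grocery: ids {4, 5} → SUM(price - stock)=31
  Sports: ids {2, 3, 7, 8, 9, 10, 12, 13, 14} → SUM(price - stock)=274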